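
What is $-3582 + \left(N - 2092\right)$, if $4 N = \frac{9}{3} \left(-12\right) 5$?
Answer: $-5719$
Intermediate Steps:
$N = -45$ ($N = \frac{\frac{9}{3} \left(-12\right) 5}{4} = \frac{9 \cdot \frac{1}{3} \left(-12\right) 5}{4} = \frac{3 \left(-12\right) 5}{4} = \frac{\left(-36\right) 5}{4} = \frac{1}{4} \left(-180\right) = -45$)
$-3582 + \left(N - 2092\right) = -3582 - 2137 = -5719$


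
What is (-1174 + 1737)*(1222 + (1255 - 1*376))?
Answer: 1182863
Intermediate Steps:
(-1174 + 1737)*(1222 + (1255 - 1*376)) = 563*(1222 + (1255 - 376)) = 563*(1222 + 879) = 563*2101 = 1182863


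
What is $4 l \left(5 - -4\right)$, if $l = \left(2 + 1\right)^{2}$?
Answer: $324$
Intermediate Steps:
$l = 9$ ($l = 3^{2} = 9$)
$4 l \left(5 - -4\right) = 4 \cdot 9 \left(5 - -4\right) = 36 \left(5 + 4\right) = 36 \cdot 9 = 324$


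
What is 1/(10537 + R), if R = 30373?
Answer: 1/40910 ≈ 2.4444e-5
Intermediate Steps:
1/(10537 + R) = 1/(10537 + 30373) = 1/40910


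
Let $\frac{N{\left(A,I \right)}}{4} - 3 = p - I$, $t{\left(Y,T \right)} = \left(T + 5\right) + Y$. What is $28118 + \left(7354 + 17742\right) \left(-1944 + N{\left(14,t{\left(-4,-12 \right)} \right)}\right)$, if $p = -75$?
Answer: $-54881930$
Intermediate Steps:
$t{\left(Y,T \right)} = 5 + T + Y$ ($t{\left(Y,T \right)} = \left(5 + T\right) + Y = 5 + T + Y$)
$N{\left(A,I \right)} = -288 - 4 I$ ($N{\left(A,I \right)} = 12 + 4 \left(-75 - I\right) = 12 - \left(300 + 4 I\right) = -288 - 4 I$)
$28118 + \left(7354 + 17742\right) \left(-1944 + N{\left(14,t{\left(-4,-12 \right)} \right)}\right) = 28118 + \left(7354 + 17742\right) \left(-1944 - \left(288 + 4 \left(5 - 12 - 4\right)\right)\right) = 28118 + 25096 \left(-1944 - 244\right) = 28118 + 25096 \left(-2188\right) = 28118 - 54910048 = -54881930$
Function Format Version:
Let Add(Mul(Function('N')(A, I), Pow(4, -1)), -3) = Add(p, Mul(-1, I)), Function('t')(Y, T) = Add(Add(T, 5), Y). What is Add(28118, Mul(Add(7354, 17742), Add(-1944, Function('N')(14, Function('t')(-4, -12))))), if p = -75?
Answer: -54881930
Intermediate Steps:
Function('t')(Y, T) = Add(5, T, Y) (Function('t')(Y, T) = Add(Add(5, T), Y) = Add(5, T, Y))
Function('N')(A, I) = Add(-288, Mul(-4, I)) (Function('N')(A, I) = Add(12, Mul(4, Add(-75, Mul(-1, I)))) = Add(12, Add(-300, Mul(-4, I))) = Add(-288, Mul(-4, I)))
Add(28118, Mul(Add(7354, 17742), Add(-1944, Function('N')(14, Function('t')(-4, -12))))) = Add(28118, Mul(Add(7354, 17742), Add(-1944, Add(-288, Mul(-4, Add(5, -12, -4)))))) = Add(28118, Mul(25096, Add(-1944, Add(-288, Mul(-4, -11))))) = Add(28118, Mul(25096, Add(-1944, Add(-288, 44)))) = Add(28118, Mul(25096, Add(-1944, -244))) = Add(28118, Mul(25096, -2188)) = Add(28118, -54910048) = -54881930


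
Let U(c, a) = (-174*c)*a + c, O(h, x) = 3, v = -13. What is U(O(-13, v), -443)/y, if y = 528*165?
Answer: 77083/29040 ≈ 2.6544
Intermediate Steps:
U(c, a) = c - 174*a*c (U(c, a) = -174*a*c + c = c - 174*a*c)
y = 87120
U(O(-13, v), -443)/y = (3*(1 - 174*(-443)))/87120 = (3*(1 + 77082))*(1/87120) = (3*77083)*(1/87120) = 231249*(1/87120) = 77083/29040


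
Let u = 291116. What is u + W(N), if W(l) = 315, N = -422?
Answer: 291431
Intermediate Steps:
u + W(N) = 291116 + 315 = 291431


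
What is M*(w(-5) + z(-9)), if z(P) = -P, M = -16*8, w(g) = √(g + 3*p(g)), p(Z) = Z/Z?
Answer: -1152 - 128*I*√2 ≈ -1152.0 - 181.02*I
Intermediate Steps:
p(Z) = 1
w(g) = √(3 + g) (w(g) = √(g + 3*1) = √(g + 3) = √(3 + g))
M = -128
M*(w(-5) + z(-9)) = -128*(√(3 - 5) - 1*(-9)) = -128*(√(-2) + 9) = -128*(I*√2 + 9) = -128*(9 + I*√2) = -1152 - 128*I*√2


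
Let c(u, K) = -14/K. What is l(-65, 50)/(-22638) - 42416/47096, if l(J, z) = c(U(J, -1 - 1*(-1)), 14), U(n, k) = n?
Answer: -17145827/19038558 ≈ -0.90058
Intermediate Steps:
l(J, z) = -1 (l(J, z) = -14/14 = -14*1/14 = -1)
l(-65, 50)/(-22638) - 42416/47096 = -1/(-22638) - 42416/47096 = -1*(-1/22638) - 42416*1/47096 = 1/22638 - 5302/5887 = -17145827/19038558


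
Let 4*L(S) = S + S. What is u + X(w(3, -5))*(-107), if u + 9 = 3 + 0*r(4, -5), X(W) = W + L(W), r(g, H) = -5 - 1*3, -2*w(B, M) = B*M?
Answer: -4839/4 ≈ -1209.8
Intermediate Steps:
w(B, M) = -B*M/2
L(S) = S/2 (L(S) = (S + S)/4 = (2*S)/4 = S/2)
r(g, H) = -8 (r(g, H) = -5 - 3 = -8)
X(W) = 3*W/2 (X(W) = W + W/2 = 3*W/2)
u = -6 (u = -9 + (3 + 0*(-8)) = -9 + (3 + 0) = -9 + 3 = -6)
u + X(w(3, -5))*(-107) = -6 + (3*(-1/2*3*(-5))/2)*(-107) = -6 + ((3/2)*(15/2))*(-107) = -6 + (45/4)*(-107) = -6 - 4815/4 = -4839/4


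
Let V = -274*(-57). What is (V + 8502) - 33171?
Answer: -9051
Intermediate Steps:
V = 15618
(V + 8502) - 33171 = (15618 + 8502) - 33171 = 24120 - 33171 = -9051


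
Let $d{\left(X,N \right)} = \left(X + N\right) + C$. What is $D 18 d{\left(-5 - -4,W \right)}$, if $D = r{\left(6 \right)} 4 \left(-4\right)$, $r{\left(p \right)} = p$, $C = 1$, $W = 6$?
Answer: $-10368$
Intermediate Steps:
$d{\left(X,N \right)} = 1 + N + X$ ($d{\left(X,N \right)} = \left(X + N\right) + 1 = \left(N + X\right) + 1 = 1 + N + X$)
$D = -96$ ($D = 6 \cdot 4 \left(-4\right) = 24 \left(-4\right) = -96$)
$D 18 d{\left(-5 - -4,W \right)} = \left(-96\right) 18 \left(1 + 6 - 1\right) = - 1728 \left(1 + 6 + \left(-5 + 4\right)\right) = - 1728 \left(1 + 6 - 1\right) = \left(-1728\right) 6 = -10368$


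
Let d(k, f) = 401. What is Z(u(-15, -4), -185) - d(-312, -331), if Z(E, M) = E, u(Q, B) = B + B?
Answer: -409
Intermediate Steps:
u(Q, B) = 2*B
Z(u(-15, -4), -185) - d(-312, -331) = 2*(-4) - 1*401 = -8 - 401 = -409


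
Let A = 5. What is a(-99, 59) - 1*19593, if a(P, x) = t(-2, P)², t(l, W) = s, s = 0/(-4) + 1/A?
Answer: -489824/25 ≈ -19593.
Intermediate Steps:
s = ⅕ (s = 0/(-4) + 1/5 = 0*(-¼) + 1*(⅕) = 0 + ⅕ = ⅕ ≈ 0.20000)
t(l, W) = ⅕
a(P, x) = 1/25 (a(P, x) = (⅕)² = 1/25)
a(-99, 59) - 1*19593 = 1/25 - 1*19593 = 1/25 - 19593 = -489824/25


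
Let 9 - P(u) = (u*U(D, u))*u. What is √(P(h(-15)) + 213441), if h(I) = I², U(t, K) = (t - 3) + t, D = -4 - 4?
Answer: 5*√47013 ≈ 1084.1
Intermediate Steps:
D = -8
U(t, K) = -3 + 2*t (U(t, K) = (-3 + t) + t = -3 + 2*t)
P(u) = 9 + 19*u² (P(u) = 9 - u*(-3 + 2*(-8))*u = 9 - u*(-3 - 16)*u = 9 - u*(-19)*u = 9 - (-19*u)*u = 9 - (-19)*u² = 9 + 19*u²)
√(P(h(-15)) + 213441) = √((9 + 19*((-15)²)²) + 213441) = √((9 + 19*225²) + 213441) = √((9 + 19*50625) + 213441) = √((9 + 961875) + 213441) = √(961884 + 213441) = √1175325 = 5*√47013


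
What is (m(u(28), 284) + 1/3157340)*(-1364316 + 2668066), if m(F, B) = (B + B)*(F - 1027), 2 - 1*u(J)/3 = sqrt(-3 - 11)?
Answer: -238720519499289625/315734 - 2221590000*I*sqrt(14) ≈ -7.5608e+11 - 8.3124e+9*I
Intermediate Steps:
u(J) = 6 - 3*I*sqrt(14) (u(J) = 6 - 3*sqrt(-3 - 11) = 6 - 3*I*sqrt(14))
m(F, B) = 2*B*(-1027 + F) (m(F, B) = (2*B)*(-1027 + F) = 2*B*(-1027 + F))
(m(u(28), 284) + 1/3157340)*(-1364316 + 2668066) = (2*284*(-1027 + (6 - 3*I*sqrt(14))) + 1/3157340)*(-1364316 + 2668066) = (2*284*(-1021 - 3*I*sqrt(14)) + 1/3157340)*1303750 = ((-579928 - 1704*I*sqrt(14)) + 1/3157340)*1303750 = (-1831029871519/3157340 - 1704*I*sqrt(14))*1303750 = -238720519499289625/315734 - 2221590000*I*sqrt(14)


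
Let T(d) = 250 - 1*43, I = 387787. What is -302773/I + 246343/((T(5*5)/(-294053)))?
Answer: -28090475283813884/80271909 ≈ -3.4994e+8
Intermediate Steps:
T(d) = 207 (T(d) = 250 - 43 = 207)
-302773/I + 246343/((T(5*5)/(-294053))) = -302773/387787 + 246343/((207/(-294053))) = -302773*1/387787 + 246343/((207*(-1/294053))) = -302773/387787 + 246343/(-207/294053) = -302773/387787 + 246343*(-294053/207) = -302773/387787 - 72437898179/207 = -28090475283813884/80271909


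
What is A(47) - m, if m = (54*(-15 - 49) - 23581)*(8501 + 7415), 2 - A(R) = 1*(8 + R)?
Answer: 430320839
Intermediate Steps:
A(R) = -6 - R (A(R) = 2 - (8 + R) = 2 + (-8 - R) = -6 - R)
m = -430320892 (m = (54*(-64) - 23581)*15916 = (-3456 - 23581)*15916 = -27037*15916 = -430320892)
A(47) - m = (-6 - 1*47) - 1*(-430320892) = (-6 - 47) + 430320892 = -53 + 430320892 = 430320839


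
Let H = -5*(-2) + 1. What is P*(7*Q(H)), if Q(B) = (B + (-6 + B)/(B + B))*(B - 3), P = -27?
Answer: -186732/11 ≈ -16976.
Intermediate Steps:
H = 11 (H = 10 + 1 = 11)
Q(B) = (-3 + B)*(B + (-6 + B)/(2*B)) (Q(B) = (B + (-6 + B)/((2*B)))*(-3 + B) = (B + (-6 + B)*(1/(2*B)))*(-3 + B) = (B + (-6 + B)/(2*B))*(-3 + B) = (-3 + B)*(B + (-6 + B)/(2*B)))
P*(7*Q(H)) = -189*(-9/2 + 11² + 9/11 - 5/2*11) = -189*(-9/2 + 121 + 9*(1/11) - 55/2) = -189*(-9/2 + 121 + 9/11 - 55/2) = -189*988/11 = -27*6916/11 = -186732/11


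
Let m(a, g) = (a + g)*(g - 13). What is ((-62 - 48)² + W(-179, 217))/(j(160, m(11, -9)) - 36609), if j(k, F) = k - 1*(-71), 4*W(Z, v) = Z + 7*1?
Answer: -4019/12126 ≈ -0.33144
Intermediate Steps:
m(a, g) = (-13 + g)*(a + g) (m(a, g) = (a + g)*(-13 + g) = (-13 + g)*(a + g))
W(Z, v) = 7/4 + Z/4 (W(Z, v) = (Z + 7*1)/4 = (Z + 7)/4 = (7 + Z)/4 = 7/4 + Z/4)
j(k, F) = 71 + k (j(k, F) = k + 71 = 71 + k)
((-62 - 48)² + W(-179, 217))/(j(160, m(11, -9)) - 36609) = ((-62 - 48)² + (7/4 + (¼)*(-179)))/((71 + 160) - 36609) = ((-110)² + (7/4 - 179/4))/(231 - 36609) = (12100 - 43)/(-36378) = 12057*(-1/36378) = -4019/12126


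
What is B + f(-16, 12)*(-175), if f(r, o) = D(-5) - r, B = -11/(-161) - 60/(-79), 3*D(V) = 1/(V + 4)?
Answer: -104582188/38157 ≈ -2740.8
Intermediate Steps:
D(V) = 1/(3*(4 + V)) (D(V) = 1/(3*(V + 4)) = 1/(3*(4 + V)))
B = 10529/12719 (B = -11*(-1/161) - 60*(-1/79) = 11/161 + 60/79 = 10529/12719 ≈ 0.82782)
f(r, o) = -1/3 - r (f(r, o) = 1/(3*(4 - 5)) - r = (1/3)/(-1) - r = (1/3)*(-1) - r = -1/3 - r)
B + f(-16, 12)*(-175) = 10529/12719 + (-1/3 - 1*(-16))*(-175) = 10529/12719 + (-1/3 + 16)*(-175) = 10529/12719 + (47/3)*(-175) = 10529/12719 - 8225/3 = -104582188/38157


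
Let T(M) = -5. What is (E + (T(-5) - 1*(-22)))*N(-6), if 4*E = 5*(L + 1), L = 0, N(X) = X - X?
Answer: 0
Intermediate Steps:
N(X) = 0
E = 5/4 (E = (5*(0 + 1))/4 = (5*1)/4 = (¼)*5 = 5/4 ≈ 1.2500)
(E + (T(-5) - 1*(-22)))*N(-6) = (5/4 + (-5 - 1*(-22)))*0 = (5/4 + (-5 + 22))*0 = (5/4 + 17)*0 = (73/4)*0 = 0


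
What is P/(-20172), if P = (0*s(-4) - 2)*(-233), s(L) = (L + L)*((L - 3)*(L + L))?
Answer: -233/10086 ≈ -0.023101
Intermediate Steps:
s(L) = 4*L**2*(-3 + L) (s(L) = (2*L)*((-3 + L)*(2*L)) = (2*L)*(2*L*(-3 + L)) = 4*L**2*(-3 + L))
P = 466 (P = (0*(4*(-4)**2*(-3 - 4)) - 2)*(-233) = (0*(4*16*(-7)) - 2)*(-233) = (0*(-448) - 2)*(-233) = (0 - 2)*(-233) = -2*(-233) = 466)
P/(-20172) = 466/(-20172) = 466*(-1/20172) = -233/10086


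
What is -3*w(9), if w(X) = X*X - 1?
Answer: -240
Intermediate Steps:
w(X) = -1 + X**2 (w(X) = X**2 - 1 = -1 + X**2)
-3*w(9) = -3*(-1 + 9**2) = -3*(-1 + 81) = -3*80 = -1*240 = -240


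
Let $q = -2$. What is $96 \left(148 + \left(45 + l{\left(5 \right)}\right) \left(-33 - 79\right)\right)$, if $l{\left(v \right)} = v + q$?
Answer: $-501888$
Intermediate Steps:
$l{\left(v \right)} = -2 + v$ ($l{\left(v \right)} = v - 2 = -2 + v$)
$96 \left(148 + \left(45 + l{\left(5 \right)}\right) \left(-33 - 79\right)\right) = 96 \left(148 + \left(45 + \left(-2 + 5\right)\right) \left(-33 - 79\right)\right) = 96 \left(148 + \left(45 + 3\right) \left(-112\right)\right) = 96 \left(148 + 48 \left(-112\right)\right) = 96 \left(148 - 5376\right) = 96 \left(-5228\right) = -501888$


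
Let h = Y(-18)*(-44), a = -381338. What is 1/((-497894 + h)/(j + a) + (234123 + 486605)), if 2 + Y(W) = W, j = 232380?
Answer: 74479/53679349219 ≈ 1.3875e-6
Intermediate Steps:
Y(W) = -2 + W
h = 880 (h = (-2 - 18)*(-44) = -20*(-44) = 880)
1/((-497894 + h)/(j + a) + (234123 + 486605)) = 1/((-497894 + 880)/(232380 - 381338) + (234123 + 486605)) = 1/(-497014/(-148958) + 720728) = 1/(-497014*(-1/148958) + 720728) = 1/(248507/74479 + 720728) = 1/(53679349219/74479) = 74479/53679349219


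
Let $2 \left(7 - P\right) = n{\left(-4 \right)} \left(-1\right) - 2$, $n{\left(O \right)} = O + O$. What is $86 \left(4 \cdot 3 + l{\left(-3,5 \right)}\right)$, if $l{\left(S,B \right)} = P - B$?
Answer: $946$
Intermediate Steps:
$n{\left(O \right)} = 2 O$
$P = 4$ ($P = 7 - \frac{2 \left(-4\right) \left(-1\right) - 2}{2} = 7 - \frac{\left(-8\right) \left(-1\right) - 2}{2} = 7 - \frac{8 - 2}{2} = 7 - 3 = 4$)
$l{\left(S,B \right)} = 4 - B$
$86 \left(4 \cdot 3 + l{\left(-3,5 \right)}\right) = 86 \left(4 \cdot 3 + \left(4 - 5\right)\right) = 86 \left(12 + \left(4 - 5\right)\right) = 86 \left(12 - 1\right) = 86 \cdot 11 = 946$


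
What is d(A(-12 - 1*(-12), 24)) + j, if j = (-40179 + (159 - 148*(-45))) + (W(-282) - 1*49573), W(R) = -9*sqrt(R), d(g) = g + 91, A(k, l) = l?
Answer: -82818 - 9*I*sqrt(282) ≈ -82818.0 - 151.14*I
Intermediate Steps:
d(g) = 91 + g
j = -82933 - 9*I*sqrt(282) (j = (-40179 + (159 - 148*(-45))) + (-9*I*sqrt(282) - 1*49573) = (-40179 + (159 + 6660)) + (-9*I*sqrt(282) - 49573) = (-40179 + 6819) + (-9*I*sqrt(282) - 49573) = -33360 + (-49573 - 9*I*sqrt(282)) = -82933 - 9*I*sqrt(282) ≈ -82933.0 - 151.14*I)
d(A(-12 - 1*(-12), 24)) + j = (91 + 24) + (-82933 - 9*I*sqrt(282)) = 115 + (-82933 - 9*I*sqrt(282)) = -82818 - 9*I*sqrt(282)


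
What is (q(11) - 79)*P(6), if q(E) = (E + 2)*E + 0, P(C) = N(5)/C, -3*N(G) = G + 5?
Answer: -320/9 ≈ -35.556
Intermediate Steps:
N(G) = -5/3 - G/3 (N(G) = -(G + 5)/3 = -(5 + G)/3 = -5/3 - G/3)
P(C) = -10/(3*C) (P(C) = (-5/3 - 1/3*5)/C = (-5/3 - 5/3)/C = -10/(3*C))
q(E) = E*(2 + E) (q(E) = (2 + E)*E + 0 = E*(2 + E) + 0 = E*(2 + E))
(q(11) - 79)*P(6) = (11*(2 + 11) - 79)*(-10/3/6) = (11*13 - 79)*(-10/3*1/6) = (143 - 79)*(-5/9) = 64*(-5/9) = -320/9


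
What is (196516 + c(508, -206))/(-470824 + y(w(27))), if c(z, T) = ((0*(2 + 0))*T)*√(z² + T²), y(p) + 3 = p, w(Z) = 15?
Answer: -49129/117703 ≈ -0.41740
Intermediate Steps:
y(p) = -3 + p
c(z, T) = 0 (c(z, T) = ((0*2)*T)*√(T² + z²) = (0*T)*√(T² + z²) = 0*√(T² + z²) = 0)
(196516 + c(508, -206))/(-470824 + y(w(27))) = (196516 + 0)/(-470824 + (-3 + 15)) = 196516/(-470824 + 12) = 196516/(-470812) = 196516*(-1/470812) = -49129/117703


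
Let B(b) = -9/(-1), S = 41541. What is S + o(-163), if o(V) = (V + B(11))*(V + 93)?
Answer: 52321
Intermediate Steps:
B(b) = 9 (B(b) = -9*(-1) = 9)
o(V) = (9 + V)*(93 + V) (o(V) = (V + 9)*(V + 93) = (9 + V)*(93 + V))
S + o(-163) = 41541 + (837 + (-163)**2 + 102*(-163)) = 41541 + (837 + 26569 - 16626) = 41541 + 10780 = 52321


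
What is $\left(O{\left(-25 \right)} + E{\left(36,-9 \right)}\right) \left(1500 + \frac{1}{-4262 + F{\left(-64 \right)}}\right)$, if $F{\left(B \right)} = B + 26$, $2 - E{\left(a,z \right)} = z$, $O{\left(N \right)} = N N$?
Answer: $\frac{1025549841}{1075} \approx 9.54 \cdot 10^{5}$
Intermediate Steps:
$O{\left(N \right)} = N^{2}$
$E{\left(a,z \right)} = 2 - z$
$F{\left(B \right)} = 26 + B$
$\left(O{\left(-25 \right)} + E{\left(36,-9 \right)}\right) \left(1500 + \frac{1}{-4262 + F{\left(-64 \right)}}\right) = \left(\left(-25\right)^{2} + \left(2 - -9\right)\right) \left(1500 + \frac{1}{-4262 + \left(26 - 64\right)}\right) = \left(625 + \left(2 + 9\right)\right) \left(1500 + \frac{1}{-4262 - 38}\right) = \left(625 + 11\right) \left(1500 + \frac{1}{-4300}\right) = 636 \left(1500 - \frac{1}{4300}\right) = 636 \cdot \frac{6449999}{4300} = \frac{1025549841}{1075}$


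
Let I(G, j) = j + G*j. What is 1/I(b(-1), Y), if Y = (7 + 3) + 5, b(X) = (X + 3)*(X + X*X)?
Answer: 1/15 ≈ 0.066667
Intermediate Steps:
b(X) = (3 + X)*(X + X²)
Y = 15 (Y = 10 + 5 = 15)
1/I(b(-1), Y) = 1/(15*(1 - (3 + (-1)² + 4*(-1)))) = 1/(15*(1 - (3 + 1 - 4))) = 1/(15*(1 - 1*0)) = 1/(15*(1 + 0)) = 1/(15*1) = 1/15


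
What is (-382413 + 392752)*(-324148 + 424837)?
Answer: 1041023571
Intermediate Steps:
(-382413 + 392752)*(-324148 + 424837) = 10339*100689 = 1041023571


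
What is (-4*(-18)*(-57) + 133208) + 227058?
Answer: 356162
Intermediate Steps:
(-4*(-18)*(-57) + 133208) + 227058 = (72*(-57) + 133208) + 227058 = (-4104 + 133208) + 227058 = 129104 + 227058 = 356162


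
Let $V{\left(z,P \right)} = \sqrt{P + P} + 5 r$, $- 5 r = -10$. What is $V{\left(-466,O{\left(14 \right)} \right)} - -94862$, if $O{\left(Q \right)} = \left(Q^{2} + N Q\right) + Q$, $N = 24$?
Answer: $94872 + 2 \sqrt{273} \approx 94905.0$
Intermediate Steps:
$r = 2$ ($r = \left(- \frac{1}{5}\right) \left(-10\right) = 2$)
$O{\left(Q \right)} = Q^{2} + 25 Q$ ($O{\left(Q \right)} = \left(Q^{2} + 24 Q\right) + Q = Q^{2} + 25 Q$)
$V{\left(z,P \right)} = 10 + \sqrt{2} \sqrt{P}$ ($V{\left(z,P \right)} = \sqrt{P + P} + 5 \cdot 2 = \sqrt{2 P} + 10 = \sqrt{2} \sqrt{P} + 10 = 10 + \sqrt{2} \sqrt{P}$)
$V{\left(-466,O{\left(14 \right)} \right)} - -94862 = \left(10 + \sqrt{2} \sqrt{14 \left(25 + 14\right)}\right) - -94862 = \left(10 + \sqrt{2} \sqrt{14 \cdot 39}\right) + 94862 = \left(10 + \sqrt{2} \sqrt{546}\right) + 94862 = \left(10 + 2 \sqrt{273}\right) + 94862 = 94872 + 2 \sqrt{273}$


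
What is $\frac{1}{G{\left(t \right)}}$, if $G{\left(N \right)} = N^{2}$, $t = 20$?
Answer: $\frac{1}{400} \approx 0.0025$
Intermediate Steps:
$\frac{1}{G{\left(t \right)}} = \frac{1}{20^{2}} = \frac{1}{400}$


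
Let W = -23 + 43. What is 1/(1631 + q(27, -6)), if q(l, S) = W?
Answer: 1/1651 ≈ 0.00060569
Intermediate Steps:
W = 20
q(l, S) = 20
1/(1631 + q(27, -6)) = 1/(1631 + 20) = 1/1651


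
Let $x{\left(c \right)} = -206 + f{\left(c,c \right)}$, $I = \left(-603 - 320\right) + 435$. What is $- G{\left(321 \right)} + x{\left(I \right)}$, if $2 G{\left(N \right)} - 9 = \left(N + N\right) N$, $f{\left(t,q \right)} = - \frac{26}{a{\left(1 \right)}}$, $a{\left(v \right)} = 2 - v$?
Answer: $- \frac{206555}{2} \approx -1.0328 \cdot 10^{5}$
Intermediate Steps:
$f{\left(t,q \right)} = -26$ ($f{\left(t,q \right)} = - \frac{26}{2 - 1} = - \frac{26}{1} = \left(-26\right) 1 = -26$)
$G{\left(N \right)} = \frac{9}{2} + N^{2}$ ($G{\left(N \right)} = \frac{9}{2} + \frac{\left(N + N\right) N}{2} = \frac{9}{2} + \frac{2 N N}{2} = \frac{9}{2} + \frac{2 N^{2}}{2} = \frac{9}{2} + N^{2}$)
$I = -488$ ($I = -923 + 435 = -488$)
$x{\left(c \right)} = -232$ ($x{\left(c \right)} = -206 - 26 = -232$)
$- G{\left(321 \right)} + x{\left(I \right)} = - (\frac{9}{2} + 321^{2}) - 232 = - (\frac{9}{2} + 103041) - 232 = \left(-1\right) \frac{206091}{2} - 232 = - \frac{206091}{2} - 232 = - \frac{206555}{2}$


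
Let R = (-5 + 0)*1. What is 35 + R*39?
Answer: -160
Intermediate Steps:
R = -5 (R = -5*1 = -5)
35 + R*39 = 35 - 5*39 = 35 - 195 = -160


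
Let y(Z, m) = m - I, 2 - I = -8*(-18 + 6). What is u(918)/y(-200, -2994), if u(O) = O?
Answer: -459/1450 ≈ -0.31655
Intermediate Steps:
I = -94 (I = 2 - (-8)*(-18 + 6) = 2 - (-8)*(-12) = 2 - 1*96 = 2 - 96 = -94)
y(Z, m) = 94 + m (y(Z, m) = m - 1*(-94) = m + 94 = 94 + m)
u(918)/y(-200, -2994) = 918/(94 - 2994) = 918/(-2900) = 918*(-1/2900) = -459/1450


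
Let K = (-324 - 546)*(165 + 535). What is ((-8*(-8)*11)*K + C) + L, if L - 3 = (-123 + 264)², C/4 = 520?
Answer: -428714036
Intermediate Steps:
C = 2080 (C = 4*520 = 2080)
K = -609000 (K = -870*700 = -609000)
L = 19884 (L = 3 + (-123 + 264)² = 3 + 141² = 3 + 19881 = 19884)
((-8*(-8)*11)*K + C) + L = ((-8*(-8)*11)*(-609000) + 2080) + 19884 = ((64*11)*(-609000) + 2080) + 19884 = (704*(-609000) + 2080) + 19884 = (-428736000 + 2080) + 19884 = -428733920 + 19884 = -428714036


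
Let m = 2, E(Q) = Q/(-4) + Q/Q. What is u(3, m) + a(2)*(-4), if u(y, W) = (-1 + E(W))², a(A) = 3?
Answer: -47/4 ≈ -11.750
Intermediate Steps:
E(Q) = 1 - Q/4 (E(Q) = Q*(-¼) + 1 = -Q/4 + 1 = 1 - Q/4)
u(y, W) = W²/16 (u(y, W) = (-1 + (1 - W/4))² = (-W/4)² = W²/16)
u(3, m) + a(2)*(-4) = (1/16)*2² + 3*(-4) = (1/16)*4 - 12 = ¼ - 12 = -47/4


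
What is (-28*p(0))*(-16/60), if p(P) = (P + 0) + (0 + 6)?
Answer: 224/5 ≈ 44.800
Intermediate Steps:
p(P) = 6 + P (p(P) = P + 6 = 6 + P)
(-28*p(0))*(-16/60) = (-28*(6 + 0))*(-16/60) = (-28*6)*(-16*1/60) = -168*(-4/15) = 224/5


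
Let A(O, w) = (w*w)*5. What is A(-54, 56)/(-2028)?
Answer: -3920/507 ≈ -7.7318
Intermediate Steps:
A(O, w) = 5*w² (A(O, w) = w²*5 = 5*w²)
A(-54, 56)/(-2028) = (5*56²)/(-2028) = (5*3136)*(-1/2028) = 15680*(-1/2028) = -3920/507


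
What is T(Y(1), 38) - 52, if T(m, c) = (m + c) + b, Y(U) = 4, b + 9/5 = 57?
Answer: 226/5 ≈ 45.200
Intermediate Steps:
b = 276/5 (b = -9/5 + 57 = 276/5 ≈ 55.200)
T(m, c) = 276/5 + c + m (T(m, c) = (m + c) + 276/5 = (c + m) + 276/5 = 276/5 + c + m)
T(Y(1), 38) - 52 = (276/5 + 38 + 4) - 52 = 486/5 - 52 = 226/5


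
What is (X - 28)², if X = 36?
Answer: 64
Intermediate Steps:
(X - 28)² = (36 - 28)² = 8² = 64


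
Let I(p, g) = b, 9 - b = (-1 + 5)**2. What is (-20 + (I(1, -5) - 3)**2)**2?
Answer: 6400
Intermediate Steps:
b = -7 (b = 9 - (-1 + 5)**2 = 9 - 1*4**2 = 9 - 1*16 = 9 - 16 = -7)
I(p, g) = -7
(-20 + (I(1, -5) - 3)**2)**2 = (-20 + (-7 - 3)**2)**2 = (-20 + (-10)**2)**2 = (-20 + 100)**2 = 80**2 = 6400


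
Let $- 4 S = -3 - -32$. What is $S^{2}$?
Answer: $\frac{841}{16} \approx 52.563$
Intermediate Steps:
$S = - \frac{29}{4}$ ($S = - \frac{-3 - -32}{4} = - \frac{-3 + 32}{4} = \left(- \frac{1}{4}\right) 29 = - \frac{29}{4} \approx -7.25$)
$S^{2} = \left(- \frac{29}{4}\right)^{2} = \frac{841}{16}$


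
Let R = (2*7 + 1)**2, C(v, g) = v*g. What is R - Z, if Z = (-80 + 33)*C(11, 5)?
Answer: 2810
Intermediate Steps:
C(v, g) = g*v
Z = -2585 (Z = (-80 + 33)*(5*11) = -47*55 = -2585)
R = 225 (R = (14 + 1)**2 = 15**2 = 225)
R - Z = 225 - 1*(-2585) = 225 + 2585 = 2810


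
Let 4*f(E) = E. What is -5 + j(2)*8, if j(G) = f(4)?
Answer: 3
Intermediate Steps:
f(E) = E/4
j(G) = 1 (j(G) = (1/4)*4 = 1)
-5 + j(2)*8 = -5 + 1*8 = -5 + 8 = 3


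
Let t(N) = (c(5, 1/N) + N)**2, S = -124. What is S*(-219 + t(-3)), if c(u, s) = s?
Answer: 232004/9 ≈ 25778.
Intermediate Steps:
t(N) = (N + 1/N)**2 (t(N) = (1/N + N)**2 = (N + 1/N)**2)
S*(-219 + t(-3)) = -124*(-219 + (1 + (-3)**2)**2/(-3)**2) = -124*(-219 + (1 + 9)**2/9) = -124*(-219 + (1/9)*10**2) = -124*(-219 + (1/9)*100) = -124*(-219 + 100/9) = -124*(-1871/9) = 232004/9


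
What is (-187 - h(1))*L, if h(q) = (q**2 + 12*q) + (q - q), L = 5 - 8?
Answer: 600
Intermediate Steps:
L = -3
h(q) = q**2 + 12*q (h(q) = (q**2 + 12*q) + 0 = q**2 + 12*q)
(-187 - h(1))*L = (-187 - (12 + 1))*(-3) = (-187 - 13)*(-3) = -200*(-3) = 600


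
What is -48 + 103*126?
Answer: 12930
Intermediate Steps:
-48 + 103*126 = -48 + 12978 = 12930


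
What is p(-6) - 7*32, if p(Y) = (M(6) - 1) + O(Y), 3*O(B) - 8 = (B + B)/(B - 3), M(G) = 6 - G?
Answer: -1997/9 ≈ -221.89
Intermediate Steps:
O(B) = 8/3 + 2*B/(3*(-3 + B)) (O(B) = 8/3 + ((B + B)/(B - 3))/3 = 8/3 + ((2*B)/(-3 + B))/3 = 8/3 + (2*B/(-3 + B))/3 = 8/3 + 2*B/(3*(-3 + B)))
p(Y) = -1 + 2*(-12 + 5*Y)/(3*(-3 + Y)) (p(Y) = ((6 - 1*6) - 1) + 2*(-12 + 5*Y)/(3*(-3 + Y)) = ((6 - 6) - 1) + 2*(-12 + 5*Y)/(3*(-3 + Y)) = (0 - 1) + 2*(-12 + 5*Y)/(3*(-3 + Y)) = -1 + 2*(-12 + 5*Y)/(3*(-3 + Y)))
p(-6) - 7*32 = (-15 + 7*(-6))/(3*(-3 - 6)) - 7*32 = (⅓)*(-15 - 42)/(-9) - 224 = (⅓)*(-⅑)*(-57) - 224 = 19/9 - 224 = -1997/9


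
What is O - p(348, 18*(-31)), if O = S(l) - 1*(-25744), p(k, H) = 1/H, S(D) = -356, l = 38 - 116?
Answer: 14166505/558 ≈ 25388.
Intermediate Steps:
l = -78
O = 25388 (O = -356 - 1*(-25744) = -356 + 25744 = 25388)
O - p(348, 18*(-31)) = 25388 - 1/(18*(-31)) = 25388 - 1/(-558) = 25388 - 1*(-1/558) = 25388 + 1/558 = 14166505/558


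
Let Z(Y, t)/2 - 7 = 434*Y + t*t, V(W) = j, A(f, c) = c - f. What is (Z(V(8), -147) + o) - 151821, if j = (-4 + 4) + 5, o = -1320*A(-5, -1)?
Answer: -109529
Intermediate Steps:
o = -5280 (o = -1320*(-1 - 1*(-5)) = -1320*(-1 + 5) = -1320*4 = -5280)
j = 5 (j = 0 + 5 = 5)
V(W) = 5
Z(Y, t) = 14 + 2*t**2 + 868*Y (Z(Y, t) = 14 + 2*(434*Y + t*t) = 14 + 2*(434*Y + t**2) = 14 + 2*(t**2 + 434*Y) = 14 + (2*t**2 + 868*Y) = 14 + 2*t**2 + 868*Y)
(Z(V(8), -147) + o) - 151821 = ((14 + 2*(-147)**2 + 868*5) - 5280) - 151821 = ((14 + 2*21609 + 4340) - 5280) - 151821 = ((14 + 43218 + 4340) - 5280) - 151821 = (47572 - 5280) - 151821 = 42292 - 151821 = -109529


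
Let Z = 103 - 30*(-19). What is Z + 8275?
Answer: 8948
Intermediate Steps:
Z = 673 (Z = 103 + 570 = 673)
Z + 8275 = 673 + 8275 = 8948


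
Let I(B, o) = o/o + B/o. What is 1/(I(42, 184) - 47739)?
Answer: -92/4391875 ≈ -2.0948e-5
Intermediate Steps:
I(B, o) = 1 + B/o
1/(I(42, 184) - 47739) = 1/((42 + 184)/184 - 47739) = 1/((1/184)*226 - 47739) = 1/(113/92 - 47739) = 1/(-4391875/92) = -92/4391875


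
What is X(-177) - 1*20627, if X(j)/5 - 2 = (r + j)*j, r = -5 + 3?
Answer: 137798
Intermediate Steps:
r = -2
X(j) = 10 + 5*j*(-2 + j) (X(j) = 10 + 5*((-2 + j)*j) = 10 + 5*(j*(-2 + j)) = 10 + 5*j*(-2 + j))
X(-177) - 1*20627 = (10 - 10*(-177) + 5*(-177)²) - 1*20627 = (10 + 1770 + 5*31329) - 20627 = (10 + 1770 + 156645) - 20627 = 158425 - 20627 = 137798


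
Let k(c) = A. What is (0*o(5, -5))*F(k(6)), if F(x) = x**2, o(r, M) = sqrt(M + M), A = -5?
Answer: 0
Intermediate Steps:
k(c) = -5
o(r, M) = sqrt(2)*sqrt(M) (o(r, M) = sqrt(2*M) = sqrt(2)*sqrt(M))
(0*o(5, -5))*F(k(6)) = (0*(sqrt(2)*sqrt(-5)))*(-5)**2 = (0*(sqrt(2)*(I*sqrt(5))))*25 = (0*(I*sqrt(10)))*25 = 0*25 = 0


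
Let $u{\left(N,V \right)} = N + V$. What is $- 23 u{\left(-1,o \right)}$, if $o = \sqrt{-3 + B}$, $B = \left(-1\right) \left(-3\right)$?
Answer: $23$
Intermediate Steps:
$B = 3$
$o = 0$ ($o = \sqrt{-3 + 3} = \sqrt{0} = 0$)
$- 23 u{\left(-1,o \right)} = - 23 \left(-1 + 0\right) = \left(-23\right) \left(-1\right) = 23$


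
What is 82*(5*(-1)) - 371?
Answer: -781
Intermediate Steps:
82*(5*(-1)) - 371 = 82*(-5) - 371 = -410 - 371 = -781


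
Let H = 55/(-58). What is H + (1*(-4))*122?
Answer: -28359/58 ≈ -488.95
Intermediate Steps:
H = -55/58 (H = 55*(-1/58) = -55/58 ≈ -0.94828)
H + (1*(-4))*122 = -55/58 + (1*(-4))*122 = -55/58 - 4*122 = -55/58 - 488 = -28359/58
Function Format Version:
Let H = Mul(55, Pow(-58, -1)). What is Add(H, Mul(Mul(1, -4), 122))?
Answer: Rational(-28359, 58) ≈ -488.95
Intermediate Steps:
H = Rational(-55, 58) (H = Mul(55, Rational(-1, 58)) = Rational(-55, 58) ≈ -0.94828)
Add(H, Mul(Mul(1, -4), 122)) = Add(Rational(-55, 58), Mul(Mul(1, -4), 122)) = Add(Rational(-55, 58), Mul(-4, 122)) = Add(Rational(-55, 58), -488) = Rational(-28359, 58)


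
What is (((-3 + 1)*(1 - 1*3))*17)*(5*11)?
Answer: 3740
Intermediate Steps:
(((-3 + 1)*(1 - 1*3))*17)*(5*11) = (-2*(1 - 3)*17)*55 = (-2*(-2)*17)*55 = (4*17)*55 = 68*55 = 3740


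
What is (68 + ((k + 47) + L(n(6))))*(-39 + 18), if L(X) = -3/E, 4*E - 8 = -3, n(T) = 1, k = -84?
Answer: -3003/5 ≈ -600.60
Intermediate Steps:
E = 5/4 (E = 2 + (¼)*(-3) = 2 - ¾ = 5/4 ≈ 1.2500)
L(X) = -12/5 (L(X) = -3/5/4 = -3*⅘ = -12/5)
(68 + ((k + 47) + L(n(6))))*(-39 + 18) = (68 + ((-84 + 47) - 12/5))*(-39 + 18) = (68 + (-37 - 12/5))*(-21) = (68 - 197/5)*(-21) = (143/5)*(-21) = -3003/5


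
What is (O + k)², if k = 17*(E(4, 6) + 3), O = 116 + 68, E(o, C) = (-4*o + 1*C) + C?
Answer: 27889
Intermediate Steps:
E(o, C) = -4*o + 2*C (E(o, C) = (-4*o + C) + C = (C - 4*o) + C = -4*o + 2*C)
O = 184
k = -17 (k = 17*((-4*4 + 2*6) + 3) = 17*((-16 + 12) + 3) = 17*(-4 + 3) = 17*(-1) = -17)
(O + k)² = (184 - 17)² = 167² = 27889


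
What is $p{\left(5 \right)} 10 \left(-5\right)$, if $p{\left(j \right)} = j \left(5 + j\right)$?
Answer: $-2500$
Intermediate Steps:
$p{\left(5 \right)} 10 \left(-5\right) = 5 \left(5 + 5\right) 10 \left(-5\right) = 5 \cdot 10 \cdot 10 \left(-5\right) = 50 \cdot 10 \left(-5\right) = 500 \left(-5\right) = -2500$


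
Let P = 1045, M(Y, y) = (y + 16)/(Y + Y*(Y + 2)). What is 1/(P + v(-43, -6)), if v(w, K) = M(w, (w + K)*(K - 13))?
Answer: 1720/1798347 ≈ 0.00095643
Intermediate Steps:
M(Y, y) = (16 + y)/(Y + Y*(2 + Y))
v(w, K) = (16 + (-13 + K)*(K + w))/(w*(3 + w)) (v(w, K) = (16 + (w + K)*(K - 13))/(w*(3 + w)) = (16 + (K + w)*(-13 + K))/(w*(3 + w)) = (16 + (-13 + K)*(K + w))/(w*(3 + w)))
1/(P + v(-43, -6)) = 1/(1045 + (16 + (-6)**2 - 13*(-6) - 13*(-43) - 6*(-43))/((-43)*(3 - 43))) = 1/(1045 - 1/43*(16 + 36 + 78 + 559 + 258)/(-40)) = 1/(1045 - 1/43*(-1/40)*947) = 1/(1045 + 947/1720) = 1/(1798347/1720) = 1720/1798347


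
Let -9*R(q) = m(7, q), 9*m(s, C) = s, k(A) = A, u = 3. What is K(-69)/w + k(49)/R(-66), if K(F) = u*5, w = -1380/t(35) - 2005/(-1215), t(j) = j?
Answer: -36461502/64261 ≈ -567.40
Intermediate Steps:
m(s, C) = s/9
R(q) = -7/81
w = -64261/1701 (w = -1380/35 - 2005/(-1215) = -1380*1/35 - 2005*(-1/1215) = -276/7 + 401/243 = -64261/1701 ≈ -37.778)
K(F) = 15 (K(F) = 3*5 = 15)
K(-69)/w + k(49)/R(-66) = 15/(-64261/1701) + 49/(-7/81) = 15*(-1701/64261) + 49*(-81/7) = -25515/64261 - 567 = -36461502/64261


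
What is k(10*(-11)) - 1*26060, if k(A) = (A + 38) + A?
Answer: -26242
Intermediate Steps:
k(A) = 38 + 2*A (k(A) = (38 + A) + A = 38 + 2*A)
k(10*(-11)) - 1*26060 = (38 + 2*(10*(-11))) - 1*26060 = (38 + 2*(-110)) - 26060 = (38 - 220) - 26060 = -182 - 26060 = -26242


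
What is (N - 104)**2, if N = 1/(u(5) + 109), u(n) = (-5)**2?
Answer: 194184225/17956 ≈ 10814.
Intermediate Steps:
u(n) = 25
N = 1/134 (N = 1/(25 + 109) = 1/134 ≈ 0.0074627)
(N - 104)**2 = (1/134 - 104)**2 = (-13935/134)**2 = 194184225/17956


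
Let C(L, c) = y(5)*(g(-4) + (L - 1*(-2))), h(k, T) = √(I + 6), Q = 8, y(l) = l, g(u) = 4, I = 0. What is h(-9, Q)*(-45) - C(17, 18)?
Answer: -115 - 45*√6 ≈ -225.23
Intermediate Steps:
h(k, T) = √6 (h(k, T) = √(0 + 6) = √6)
C(L, c) = 30 + 5*L (C(L, c) = 5*(4 + (L - 1*(-2))) = 5*(4 + (L + 2)) = 5*(4 + (2 + L)) = 5*(6 + L) = 30 + 5*L)
h(-9, Q)*(-45) - C(17, 18) = √6*(-45) - (30 + 5*17) = -45*√6 - (30 + 85) = -45*√6 - 1*115 = -45*√6 - 115 = -115 - 45*√6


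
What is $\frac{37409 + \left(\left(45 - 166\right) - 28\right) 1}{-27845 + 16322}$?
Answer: $- \frac{540}{167} \approx -3.2335$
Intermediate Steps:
$\frac{37409 + \left(\left(45 - 166\right) - 28\right) 1}{-27845 + 16322} = \frac{37409 + \left(-121 - 28\right) 1}{-11523} = \left(37409 - 149\right) \left(- \frac{1}{11523}\right) = 37260 \left(- \frac{1}{11523}\right) = - \frac{540}{167}$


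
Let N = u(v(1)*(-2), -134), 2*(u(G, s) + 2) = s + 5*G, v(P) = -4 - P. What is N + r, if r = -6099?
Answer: -6143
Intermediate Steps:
u(G, s) = -2 + s/2 + 5*G/2 (u(G, s) = -2 + (s + 5*G)/2 = -2 + (s/2 + 5*G/2) = -2 + s/2 + 5*G/2)
N = -44 (N = -2 + (½)*(-134) + 5*((-4 - 1*1)*(-2))/2 = -2 - 67 + 5*((-4 - 1)*(-2))/2 = -2 - 67 + 5*(-5*(-2))/2 = -2 - 67 + (5/2)*10 = -2 - 67 + 25 = -44)
N + r = -44 - 6099 = -6143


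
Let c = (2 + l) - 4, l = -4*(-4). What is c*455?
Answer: 6370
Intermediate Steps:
l = 16
c = 14 (c = (2 + 16) - 4 = 18 - 4 = 14)
c*455 = 14*455 = 6370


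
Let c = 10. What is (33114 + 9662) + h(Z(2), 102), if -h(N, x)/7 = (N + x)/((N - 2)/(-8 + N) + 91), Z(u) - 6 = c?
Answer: 2266656/53 ≈ 42767.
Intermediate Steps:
Z(u) = 16 (Z(u) = 6 + 10 = 16)
h(N, x) = -7*(N + x)/(91 + (-2 + N)/(-8 + N)) (h(N, x) = -7*(N + x)/((N - 2)/(-8 + N) + 91) = -7*(N + x)/((-2 + N)/(-8 + N) + 91) = -7*(N + x)/(91 + (-2 + N)/(-8 + N)))
(33114 + 9662) + h(Z(2), 102) = (33114 + 9662) + 7*(-1*16**2 + 8*16 + 8*102 - 1*16*102)/(2*(-365 + 46*16)) = 42776 + 7*(-1*256 + 128 + 816 - 1632)/(2*(-365 + 736)) = 42776 + (7/2)*(-256 + 128 + 816 - 1632)/371 = 42776 + (7/2)*(1/371)*(-944) = 42776 - 472/53 = 2266656/53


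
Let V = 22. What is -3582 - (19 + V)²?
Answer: -5263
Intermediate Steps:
-3582 - (19 + V)² = -3582 - (19 + 22)² = -3582 - 1*41² = -3582 - 1*1681 = -3582 - 1681 = -5263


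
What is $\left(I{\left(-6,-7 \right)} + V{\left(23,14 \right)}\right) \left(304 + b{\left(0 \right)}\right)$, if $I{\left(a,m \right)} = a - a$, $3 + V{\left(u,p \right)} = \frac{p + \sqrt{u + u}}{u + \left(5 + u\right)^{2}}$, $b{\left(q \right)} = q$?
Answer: $- \frac{731728}{807} + \frac{304 \sqrt{46}}{807} \approx -904.17$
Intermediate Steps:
$V{\left(u,p \right)} = -3 + \frac{p + \sqrt{2} \sqrt{u}}{u + \left(5 + u\right)^{2}}$ ($V{\left(u,p \right)} = -3 + \frac{p + \sqrt{u + u}}{u + \left(5 + u\right)^{2}} = -3 + \frac{p + \sqrt{2 u}}{u + \left(5 + u\right)^{2}} = -3 + \frac{p + \sqrt{2} \sqrt{u}}{u + \left(5 + u\right)^{2}}$)
$I{\left(a,m \right)} = 0$
$\left(I{\left(-6,-7 \right)} + V{\left(23,14 \right)}\right) \left(304 + b{\left(0 \right)}\right) = \left(0 + \frac{14 - 69 - 3 \left(5 + 23\right)^{2} + \sqrt{2} \sqrt{23}}{23 + \left(5 + 23\right)^{2}}\right) \left(304 + 0\right) = \left(0 + \frac{14 - 69 - 3 \cdot 28^{2} + \sqrt{46}}{23 + 28^{2}}\right) 304 = \left(0 + \frac{14 - 69 - 2352 + \sqrt{46}}{23 + 784}\right) 304 = \left(0 + \frac{14 - 69 - 2352 + \sqrt{46}}{807}\right) 304 = \left(0 + \frac{-2407 + \sqrt{46}}{807}\right) 304 = \left(0 - \left(\frac{2407}{807} - \frac{\sqrt{46}}{807}\right)\right) 304 = \left(- \frac{2407}{807} + \frac{\sqrt{46}}{807}\right) 304 = - \frac{731728}{807} + \frac{304 \sqrt{46}}{807}$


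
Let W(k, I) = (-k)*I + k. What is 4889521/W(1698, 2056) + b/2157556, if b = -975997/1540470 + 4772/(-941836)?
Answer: -25509724329663864093869/18204923994707737550088 ≈ -1.4013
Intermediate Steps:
b = -231645058333/362717525730 (b = -975997*1/1540470 + 4772*(-1/941836) = -975997/1540470 - 1193/235459 = -231645058333/362717525730 ≈ -0.63864)
W(k, I) = k - I*k (W(k, I) = -I*k + k = k - I*k)
4889521/W(1698, 2056) + b/2157556 = 4889521/((1698*(1 - 1*2056))) - 231645058333/362717525730/2157556 = 4889521/((1698*(1 - 2056))) - 231645058333/362717525730*1/2157556 = 4889521/((1698*(-2055))) - 231645058333/782583373943915880 = 4889521/(-3489390) - 231645058333/782583373943915880 = 4889521*(-1/3489390) - 231645058333/782583373943915880 = -4889521/3489390 - 231645058333/782583373943915880 = -25509724329663864093869/18204923994707737550088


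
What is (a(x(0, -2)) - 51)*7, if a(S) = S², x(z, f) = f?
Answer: -329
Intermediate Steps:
(a(x(0, -2)) - 51)*7 = ((-2)² - 51)*7 = (4 - 51)*7 = -47*7 = -329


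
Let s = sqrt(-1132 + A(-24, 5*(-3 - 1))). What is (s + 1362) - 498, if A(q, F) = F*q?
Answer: 864 + 2*I*sqrt(163) ≈ 864.0 + 25.534*I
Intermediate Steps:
s = 2*I*sqrt(163) (s = sqrt(-1132 + (5*(-3 - 1))*(-24)) = sqrt(-1132 + (5*(-4))*(-24)) = sqrt(-1132 - 20*(-24)) = sqrt(-1132 + 480) = sqrt(-652) = 2*I*sqrt(163) ≈ 25.534*I)
(s + 1362) - 498 = (2*I*sqrt(163) + 1362) - 498 = (1362 + 2*I*sqrt(163)) - 498 = 864 + 2*I*sqrt(163)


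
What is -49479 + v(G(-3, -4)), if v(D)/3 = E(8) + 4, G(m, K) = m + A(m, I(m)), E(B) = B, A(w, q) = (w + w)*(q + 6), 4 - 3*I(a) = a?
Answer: -49443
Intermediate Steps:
I(a) = 4/3 - a/3
A(w, q) = 2*w*(6 + q) (A(w, q) = (2*w)*(6 + q) = 2*w*(6 + q))
G(m, K) = m + 2*m*(22/3 - m/3) (G(m, K) = m + 2*m*(6 + (4/3 - m/3)) = m + 2*m*(22/3 - m/3))
v(D) = 36 (v(D) = 3*(8 + 4) = 3*12 = 36)
-49479 + v(G(-3, -4)) = -49479 + 36 = -49443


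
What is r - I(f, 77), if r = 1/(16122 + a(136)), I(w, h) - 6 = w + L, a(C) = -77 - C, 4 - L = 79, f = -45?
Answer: 1813627/15909 ≈ 114.00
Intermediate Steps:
L = -75 (L = 4 - 1*79 = 4 - 79 = -75)
I(w, h) = -69 + w (I(w, h) = 6 + (w - 75) = 6 + (-75 + w) = -69 + w)
r = 1/15909 (r = 1/(16122 + (-77 - 1*136)) = 1/(16122 + (-77 - 136)) = 1/(16122 - 213) = 1/15909 ≈ 6.2858e-5)
r - I(f, 77) = 1/15909 - (-69 - 45) = 1/15909 - 1*(-114) = 1/15909 + 114 = 1813627/15909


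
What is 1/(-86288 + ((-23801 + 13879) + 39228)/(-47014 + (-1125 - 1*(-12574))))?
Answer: -35565/3068862026 ≈ -1.1589e-5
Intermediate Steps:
1/(-86288 + ((-23801 + 13879) + 39228)/(-47014 + (-1125 - 1*(-12574)))) = 1/(-86288 + (-9922 + 39228)/(-47014 + (-1125 + 12574))) = 1/(-86288 + 29306/(-47014 + 11449)) = 1/(-86288 + 29306/(-35565)) = 1/(-86288 + 29306*(-1/35565)) = 1/(-86288 - 29306/35565) = 1/(-3068862026/35565) = -35565/3068862026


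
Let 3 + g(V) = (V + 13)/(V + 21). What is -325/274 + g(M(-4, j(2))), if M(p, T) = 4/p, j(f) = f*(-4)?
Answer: -4913/1370 ≈ -3.5861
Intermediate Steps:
j(f) = -4*f
g(V) = -3 + (13 + V)/(21 + V) (g(V) = -3 + (V + 13)/(V + 21) = -3 + (13 + V)/(21 + V))
-325/274 + g(M(-4, j(2))) = -325/274 + 2*(-25 - 4/(-4))/(21 + 4/(-4)) = -325*1/274 + 2*(-25 - 4*(-1)/4)/(21 + 4*(-¼)) = -325/274 + 2*(-25 - 1*(-1))/(21 - 1) = -325/274 + 2*(-25 + 1)/20 = -325/274 + 2*(1/20)*(-24) = -325/274 - 12/5 = -4913/1370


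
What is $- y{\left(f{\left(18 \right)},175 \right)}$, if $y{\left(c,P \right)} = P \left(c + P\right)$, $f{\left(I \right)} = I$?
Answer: $-33775$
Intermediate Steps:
$y{\left(c,P \right)} = P \left(P + c\right)$
$- y{\left(f{\left(18 \right)},175 \right)} = - 175 \left(175 + 18\right) = - 175 \cdot 193 = \left(-1\right) 33775 = -33775$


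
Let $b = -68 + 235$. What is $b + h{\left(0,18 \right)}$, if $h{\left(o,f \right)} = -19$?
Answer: $148$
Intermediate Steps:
$b = 167$
$b + h{\left(0,18 \right)} = 167 - 19 = 148$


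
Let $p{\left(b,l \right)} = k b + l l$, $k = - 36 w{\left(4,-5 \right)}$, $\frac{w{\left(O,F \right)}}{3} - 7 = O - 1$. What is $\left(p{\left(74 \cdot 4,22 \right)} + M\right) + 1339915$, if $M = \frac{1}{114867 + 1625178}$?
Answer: $\frac{1776096992356}{1740045} \approx 1.0207 \cdot 10^{6}$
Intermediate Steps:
$w{\left(O,F \right)} = 18 + 3 O$ ($w{\left(O,F \right)} = 21 + 3 \left(O - 1\right) = 21 + 3 \left(-1 + O\right) = 21 + \left(-3 + 3 O\right) = 18 + 3 O$)
$k = -1080$ ($k = - 36 \left(18 + 3 \cdot 4\right) = - 36 \left(18 + 12\right) = \left(-36\right) 30 = -1080$)
$p{\left(b,l \right)} = l^{2} - 1080 b$ ($p{\left(b,l \right)} = - 1080 b + l l = - 1080 b + l^{2} = l^{2} - 1080 b$)
$M = \frac{1}{1740045} \approx 5.747 \cdot 10^{-7}$
$\left(p{\left(74 \cdot 4,22 \right)} + M\right) + 1339915 = \left(\left(22^{2} - 1080 \cdot 74 \cdot 4\right) + \frac{1}{1740045}\right) + 1339915 = \left(\left(484 - 319680\right) + \frac{1}{1740045}\right) + 1339915 = \left(-319196 + \frac{1}{1740045}\right) + 1339915 = - \frac{555415403819}{1740045} + 1339915 = \frac{1776096992356}{1740045}$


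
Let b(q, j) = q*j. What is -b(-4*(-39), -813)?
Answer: 126828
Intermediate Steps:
b(q, j) = j*q
-b(-4*(-39), -813) = -(-813)*(-4*(-39)) = -(-813)*156 = -1*(-126828) = 126828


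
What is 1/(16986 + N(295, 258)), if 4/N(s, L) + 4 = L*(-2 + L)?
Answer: 16511/280455847 ≈ 5.8872e-5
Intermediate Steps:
N(s, L) = 4/(-4 + L*(-2 + L))
1/(16986 + N(295, 258)) = 1/(16986 + 4/(-4 + 258² - 2*258)) = 1/(16986 + 4/(-4 + 66564 - 516)) = 1/(16986 + 4/66044) = 1/(16986 + 4*(1/66044)) = 1/(16986 + 1/16511) = 1/(280455847/16511) = 16511/280455847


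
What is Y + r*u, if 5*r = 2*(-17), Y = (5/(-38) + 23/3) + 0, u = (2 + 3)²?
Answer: -18521/114 ≈ -162.46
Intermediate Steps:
u = 25 (u = 5² = 25)
Y = 859/114 (Y = (5*(-1/38) + 23*(⅓)) + 0 = (-5/38 + 23/3) + 0 = 859/114 + 0 = 859/114 ≈ 7.5351)
r = -34/5 (r = (2*(-17))/5 = (⅕)*(-34) = -34/5 ≈ -6.8000)
Y + r*u = 859/114 - 34/5*25 = 859/114 - 170 = -18521/114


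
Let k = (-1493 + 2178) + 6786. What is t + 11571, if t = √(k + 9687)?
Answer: 11571 + √17158 ≈ 11702.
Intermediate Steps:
k = 7471 (k = 685 + 6786 = 7471)
t = √17158 (t = √(7471 + 9687) = √17158 ≈ 130.99)
t + 11571 = √17158 + 11571 = 11571 + √17158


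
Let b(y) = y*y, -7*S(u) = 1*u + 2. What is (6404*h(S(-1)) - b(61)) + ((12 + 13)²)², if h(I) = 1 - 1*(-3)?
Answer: 412520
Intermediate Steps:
S(u) = -2/7 - u/7 (S(u) = -(1*u + 2)/7 = -(u + 2)/7 = -(2 + u)/7 = -2/7 - u/7)
h(I) = 4 (h(I) = 1 + 3 = 4)
b(y) = y²
(6404*h(S(-1)) - b(61)) + ((12 + 13)²)² = (6404*4 - 1*61²) + ((12 + 13)²)² = (25616 - 1*3721) + (25²)² = (25616 - 3721) + 625² = 21895 + 390625 = 412520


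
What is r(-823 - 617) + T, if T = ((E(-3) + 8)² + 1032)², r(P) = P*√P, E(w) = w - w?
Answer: 1201216 - 17280*I*√10 ≈ 1.2012e+6 - 54644.0*I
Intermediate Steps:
E(w) = 0
r(P) = P^(3/2)
T = 1201216 (T = ((0 + 8)² + 1032)² = (8² + 1032)² = (64 + 1032)² = 1096² = 1201216)
r(-823 - 617) + T = (-823 - 617)^(3/2) + 1201216 = (-1440)^(3/2) + 1201216 = -17280*I*√10 + 1201216 = 1201216 - 17280*I*√10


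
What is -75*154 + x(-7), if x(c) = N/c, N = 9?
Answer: -80859/7 ≈ -11551.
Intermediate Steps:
x(c) = 9/c
-75*154 + x(-7) = -75*154 + 9/(-7) = -11550 + 9*(-⅐) = -11550 - 9/7 = -80859/7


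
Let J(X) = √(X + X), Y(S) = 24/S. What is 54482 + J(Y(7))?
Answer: 54482 + 4*√21/7 ≈ 54485.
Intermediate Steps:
J(X) = √2*√X (J(X) = √(2*X) = √2*√X)
54482 + J(Y(7)) = 54482 + √2*√(24/7) = 54482 + √2*(2*√42/7) = 54482 + 4*√21/7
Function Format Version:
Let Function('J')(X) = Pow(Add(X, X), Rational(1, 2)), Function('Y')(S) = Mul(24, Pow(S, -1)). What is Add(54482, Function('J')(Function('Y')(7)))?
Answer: Add(54482, Mul(Rational(4, 7), Pow(21, Rational(1, 2)))) ≈ 54485.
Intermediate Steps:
Function('J')(X) = Mul(Pow(2, Rational(1, 2)), Pow(X, Rational(1, 2))) (Function('J')(X) = Pow(Mul(2, X), Rational(1, 2)) = Mul(Pow(2, Rational(1, 2)), Pow(X, Rational(1, 2))))
Add(54482, Function('J')(Function('Y')(7))) = Add(54482, Mul(Pow(2, Rational(1, 2)), Pow(Mul(24, Pow(7, -1)), Rational(1, 2)))) = Add(54482, Mul(Pow(2, Rational(1, 2)), Pow(Mul(24, Rational(1, 7)), Rational(1, 2)))) = Add(54482, Mul(Pow(2, Rational(1, 2)), Pow(Rational(24, 7), Rational(1, 2)))) = Add(54482, Mul(Pow(2, Rational(1, 2)), Mul(Rational(2, 7), Pow(42, Rational(1, 2))))) = Add(54482, Mul(Rational(4, 7), Pow(21, Rational(1, 2))))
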